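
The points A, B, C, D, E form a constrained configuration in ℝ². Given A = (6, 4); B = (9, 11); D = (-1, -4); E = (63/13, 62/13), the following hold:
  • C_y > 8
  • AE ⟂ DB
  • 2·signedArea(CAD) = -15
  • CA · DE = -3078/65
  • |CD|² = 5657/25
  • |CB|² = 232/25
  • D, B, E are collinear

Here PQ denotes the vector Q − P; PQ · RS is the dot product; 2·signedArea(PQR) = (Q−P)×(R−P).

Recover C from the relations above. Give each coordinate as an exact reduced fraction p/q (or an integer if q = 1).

C = (39/5, 41/5)

1. C_x = 39/5  [2·signedArea(CAD) = -15 ∩ CA · DE = -3078/65]
2. C_y = 41/5  [2·signedArea(CAD) = -15 ∩ CA · DE = -3078/65]
   → C = (39/5, 41/5)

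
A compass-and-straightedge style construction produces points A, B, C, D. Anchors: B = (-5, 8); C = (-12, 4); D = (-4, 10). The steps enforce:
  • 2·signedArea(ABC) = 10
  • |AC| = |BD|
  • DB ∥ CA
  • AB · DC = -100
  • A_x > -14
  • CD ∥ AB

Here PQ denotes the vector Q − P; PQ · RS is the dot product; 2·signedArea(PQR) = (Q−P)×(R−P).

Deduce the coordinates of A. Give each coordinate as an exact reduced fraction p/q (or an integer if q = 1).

A = (-13, 2)

1. A_x = -13  [CD ∥ AB ∩ DB ∥ CA]
2. A_y = 2  [CD ∥ AB ∩ DB ∥ CA]
   → A = (-13, 2)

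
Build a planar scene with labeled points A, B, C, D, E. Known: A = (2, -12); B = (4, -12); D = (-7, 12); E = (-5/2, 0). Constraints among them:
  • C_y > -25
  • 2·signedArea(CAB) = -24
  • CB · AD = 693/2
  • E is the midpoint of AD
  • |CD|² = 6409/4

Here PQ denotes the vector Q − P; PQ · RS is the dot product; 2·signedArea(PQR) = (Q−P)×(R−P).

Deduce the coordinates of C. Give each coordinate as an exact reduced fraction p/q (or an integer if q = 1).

C = (21/2, -24)

1. C_x = 21/2  [2·signedArea(CAB) = -24 ∩ CB · AD = 693/2]
2. C_y = -24  [2·signedArea(CAB) = -24 ∩ CB · AD = 693/2]
   → C = (21/2, -24)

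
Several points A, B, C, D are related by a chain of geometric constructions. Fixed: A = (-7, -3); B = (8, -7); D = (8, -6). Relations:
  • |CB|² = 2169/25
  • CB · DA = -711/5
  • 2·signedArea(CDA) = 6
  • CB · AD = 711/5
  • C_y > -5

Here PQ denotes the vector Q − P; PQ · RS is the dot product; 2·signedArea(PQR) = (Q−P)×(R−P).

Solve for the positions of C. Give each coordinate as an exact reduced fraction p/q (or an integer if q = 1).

1. C_x = -1  [CB · DA = -711/5 ∩ 2·signedArea(CDA) = 6]
2. C_y = -23/5  [CB · DA = -711/5 ∩ 2·signedArea(CDA) = 6]
   → C = (-1, -23/5)

C = (-1, -23/5)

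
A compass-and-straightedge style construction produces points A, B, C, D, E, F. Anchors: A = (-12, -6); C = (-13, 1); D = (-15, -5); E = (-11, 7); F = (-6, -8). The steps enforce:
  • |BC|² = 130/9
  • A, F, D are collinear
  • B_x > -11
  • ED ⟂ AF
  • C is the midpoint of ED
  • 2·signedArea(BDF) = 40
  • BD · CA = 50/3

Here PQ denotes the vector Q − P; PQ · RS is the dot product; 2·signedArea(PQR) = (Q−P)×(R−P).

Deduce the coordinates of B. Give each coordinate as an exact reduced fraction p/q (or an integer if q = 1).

1. B_x = -32/3  [2·signedArea(BDF) = 40 ∩ BD · CA = 50/3]
2. B_y = -2  [2·signedArea(BDF) = 40 ∩ BD · CA = 50/3]
   → B = (-32/3, -2)

B = (-32/3, -2)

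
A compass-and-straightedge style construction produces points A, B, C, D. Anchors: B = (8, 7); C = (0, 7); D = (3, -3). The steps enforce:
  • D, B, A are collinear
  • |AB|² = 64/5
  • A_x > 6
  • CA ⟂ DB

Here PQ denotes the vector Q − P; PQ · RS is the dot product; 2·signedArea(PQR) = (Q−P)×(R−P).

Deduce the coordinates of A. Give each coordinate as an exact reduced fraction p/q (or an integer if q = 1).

A = (32/5, 19/5)

1. A_x = 32/5  [D, B, A are collinear ∩ CA ⟂ DB]
2. A_y = 19/5  [D, B, A are collinear ∩ CA ⟂ DB]
   → A = (32/5, 19/5)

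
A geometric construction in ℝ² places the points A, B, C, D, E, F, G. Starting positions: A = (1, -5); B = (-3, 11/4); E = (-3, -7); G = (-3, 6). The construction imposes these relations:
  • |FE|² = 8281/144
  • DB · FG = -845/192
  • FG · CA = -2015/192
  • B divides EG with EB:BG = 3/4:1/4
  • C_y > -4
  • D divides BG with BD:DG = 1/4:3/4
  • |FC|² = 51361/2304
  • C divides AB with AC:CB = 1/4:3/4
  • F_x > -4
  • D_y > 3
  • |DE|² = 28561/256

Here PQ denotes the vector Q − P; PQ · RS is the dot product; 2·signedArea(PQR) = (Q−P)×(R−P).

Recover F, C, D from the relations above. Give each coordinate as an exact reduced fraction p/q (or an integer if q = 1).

1. C_x = 0  [C divides AB with AC:CB = 1/4:3/4]
2. C_y = -49/16  [C divides AB with AC:CB = 1/4:3/4]
   → C = (0, -49/16)
3. D_x = -3  [D divides BG with BD:DG = 1/4:3/4]
4. D_y = 57/16  [D divides BG with BD:DG = 1/4:3/4]
   → D = (-3, 57/16)
5. F_x = -3  [FG · CA = -2015/192 ∩ DB · FG = -845/192]
6. F_y = 7/12  [FG · CA = -2015/192 ∩ DB · FG = -845/192]
   → F = (-3, 7/12)

C = (0, -49/16)
D = (-3, 57/16)
F = (-3, 7/12)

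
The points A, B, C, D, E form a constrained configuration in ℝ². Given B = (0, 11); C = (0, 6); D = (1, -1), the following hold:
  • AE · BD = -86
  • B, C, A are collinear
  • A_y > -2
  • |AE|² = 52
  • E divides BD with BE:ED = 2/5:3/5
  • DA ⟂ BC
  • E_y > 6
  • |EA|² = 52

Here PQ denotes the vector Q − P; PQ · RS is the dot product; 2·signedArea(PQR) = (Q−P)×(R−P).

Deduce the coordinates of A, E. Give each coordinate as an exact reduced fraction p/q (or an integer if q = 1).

1. A_x = 0  [B, C, A are collinear ∩ DA ⟂ BC]
2. A_y = -1  [B, C, A are collinear ∩ DA ⟂ BC]
   → A = (0, -1)
3. E_x = 2/5  [E divides BD with BE:ED = 2/5:3/5]
4. E_y = 31/5  [E divides BD with BE:ED = 2/5:3/5]
   → E = (2/5, 31/5)

A = (0, -1)
E = (2/5, 31/5)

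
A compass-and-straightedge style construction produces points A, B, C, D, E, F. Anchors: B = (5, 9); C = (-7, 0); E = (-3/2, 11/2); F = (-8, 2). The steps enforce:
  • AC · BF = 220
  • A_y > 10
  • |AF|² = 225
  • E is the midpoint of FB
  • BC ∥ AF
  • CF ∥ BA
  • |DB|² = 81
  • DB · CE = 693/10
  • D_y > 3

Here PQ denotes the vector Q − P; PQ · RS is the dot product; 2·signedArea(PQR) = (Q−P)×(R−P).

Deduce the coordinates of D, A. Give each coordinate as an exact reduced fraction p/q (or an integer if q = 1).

A = (4, 11)
D = (-11/5, 18/5)

1. D_x = -11/5  [line -11/2·x + -11/2·y + 77/10 = 0 ∩ |DB|² = 81]
2. D_y = 18/5  [line -11/2·x + -11/2·y + 77/10 = 0 ∩ |DB|² = 81]
   → D = (-11/5, 18/5)
3. A_x = 4  [BC ∥ AF ∩ CF ∥ BA]
4. A_y = 11  [BC ∥ AF ∩ CF ∥ BA]
   → A = (4, 11)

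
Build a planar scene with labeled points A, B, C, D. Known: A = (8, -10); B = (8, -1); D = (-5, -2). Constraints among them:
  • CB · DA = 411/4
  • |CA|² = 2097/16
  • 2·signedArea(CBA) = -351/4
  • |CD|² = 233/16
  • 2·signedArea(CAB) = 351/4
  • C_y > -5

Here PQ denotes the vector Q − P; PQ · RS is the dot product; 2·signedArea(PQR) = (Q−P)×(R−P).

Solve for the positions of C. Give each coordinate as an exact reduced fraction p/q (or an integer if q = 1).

1. C_x = -7/4  [2·signedArea(CBA) = -351/4 ∩ CB · DA = 411/4]
2. C_y = -4  [2·signedArea(CBA) = -351/4 ∩ CB · DA = 411/4]
   → C = (-7/4, -4)

C = (-7/4, -4)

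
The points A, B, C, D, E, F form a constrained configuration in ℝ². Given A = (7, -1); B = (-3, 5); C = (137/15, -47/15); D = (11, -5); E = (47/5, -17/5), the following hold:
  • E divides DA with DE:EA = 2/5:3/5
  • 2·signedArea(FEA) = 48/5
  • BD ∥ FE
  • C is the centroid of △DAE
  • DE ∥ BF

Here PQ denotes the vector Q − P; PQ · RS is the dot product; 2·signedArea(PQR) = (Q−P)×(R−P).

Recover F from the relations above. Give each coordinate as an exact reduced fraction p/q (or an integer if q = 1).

F = (-23/5, 33/5)

1. F_x = -23/5  [BD ∥ FE ∩ DE ∥ BF]
2. F_y = 33/5  [BD ∥ FE ∩ DE ∥ BF]
   → F = (-23/5, 33/5)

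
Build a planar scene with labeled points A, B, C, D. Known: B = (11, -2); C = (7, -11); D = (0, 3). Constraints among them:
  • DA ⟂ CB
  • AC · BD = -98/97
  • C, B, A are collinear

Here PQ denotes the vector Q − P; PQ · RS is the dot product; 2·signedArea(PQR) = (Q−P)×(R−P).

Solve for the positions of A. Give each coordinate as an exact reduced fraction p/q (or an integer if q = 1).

1. A_x = 1071/97  [C, B, A are collinear ∩ DA ⟂ CB]
2. A_y = -185/97  [C, B, A are collinear ∩ DA ⟂ CB]
   → A = (1071/97, -185/97)

A = (1071/97, -185/97)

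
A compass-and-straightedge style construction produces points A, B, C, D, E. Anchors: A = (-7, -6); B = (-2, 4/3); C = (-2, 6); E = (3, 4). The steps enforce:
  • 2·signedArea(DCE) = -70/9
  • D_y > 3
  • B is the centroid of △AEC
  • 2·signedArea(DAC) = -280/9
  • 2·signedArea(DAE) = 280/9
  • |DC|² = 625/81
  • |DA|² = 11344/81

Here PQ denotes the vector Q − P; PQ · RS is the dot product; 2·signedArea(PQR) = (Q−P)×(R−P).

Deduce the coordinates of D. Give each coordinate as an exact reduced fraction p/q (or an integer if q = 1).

D = (-1/3, 34/9)

1. D_x = -1/3  [2·signedArea(DAC) = -280/9 ∩ 2·signedArea(DCE) = -70/9]
2. D_y = 34/9  [2·signedArea(DAC) = -280/9 ∩ 2·signedArea(DCE) = -70/9]
   → D = (-1/3, 34/9)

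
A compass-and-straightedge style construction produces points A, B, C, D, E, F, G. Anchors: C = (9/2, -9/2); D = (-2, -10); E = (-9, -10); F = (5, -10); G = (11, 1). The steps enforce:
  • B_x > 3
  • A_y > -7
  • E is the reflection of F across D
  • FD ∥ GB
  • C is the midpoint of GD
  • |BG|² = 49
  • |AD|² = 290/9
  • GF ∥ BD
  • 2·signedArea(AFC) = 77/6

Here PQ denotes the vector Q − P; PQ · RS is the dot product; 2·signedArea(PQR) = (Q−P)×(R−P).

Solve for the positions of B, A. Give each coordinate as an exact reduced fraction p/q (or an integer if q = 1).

A = (7/3, -19/3)
B = (4, 1)

1. B_x = 4  [GF ∥ BD ∩ FD ∥ GB]
2. B_y = 1  [GF ∥ BD ∩ FD ∥ GB]
   → B = (4, 1)
3. A_x = 7/3  [line -11/2·x + -1/2·y + 29/3 = 0 ∩ |AD|² = 290/9]
4. A_y = -19/3  [line -11/2·x + -1/2·y + 29/3 = 0 ∩ |AD|² = 290/9]
   → A = (7/3, -19/3)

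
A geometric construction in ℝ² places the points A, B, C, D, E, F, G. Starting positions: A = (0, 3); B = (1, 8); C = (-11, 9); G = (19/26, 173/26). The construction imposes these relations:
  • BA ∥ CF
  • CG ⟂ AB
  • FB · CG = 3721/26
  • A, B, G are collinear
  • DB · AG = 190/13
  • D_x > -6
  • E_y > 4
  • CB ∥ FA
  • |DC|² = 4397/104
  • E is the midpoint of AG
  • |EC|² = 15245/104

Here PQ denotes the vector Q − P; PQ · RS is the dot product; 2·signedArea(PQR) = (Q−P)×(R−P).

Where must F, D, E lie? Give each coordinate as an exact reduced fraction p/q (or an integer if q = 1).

D = (-293/52, 277/52)
E = (19/52, 251/52)
F = (-12, 4)

1. F_x = -12  [CB ∥ FA ∩ BA ∥ CF]
2. F_y = 4  [CB ∥ FA ∩ BA ∥ CF]
   → F = (-12, 4)
3. D_x = -293/52  [line -19/26·x + -95/26·y + 399/26 = 0 ∩ |DC|² = 4397/104]
4. D_y = 277/52  [line -19/26·x + -95/26·y + 399/26 = 0 ∩ |DC|² = 4397/104]
   → D = (-293/52, 277/52)
5. E_x = 19/52  [E is the midpoint of AG]
6. E_y = 251/52  [E is the midpoint of AG]
   → E = (19/52, 251/52)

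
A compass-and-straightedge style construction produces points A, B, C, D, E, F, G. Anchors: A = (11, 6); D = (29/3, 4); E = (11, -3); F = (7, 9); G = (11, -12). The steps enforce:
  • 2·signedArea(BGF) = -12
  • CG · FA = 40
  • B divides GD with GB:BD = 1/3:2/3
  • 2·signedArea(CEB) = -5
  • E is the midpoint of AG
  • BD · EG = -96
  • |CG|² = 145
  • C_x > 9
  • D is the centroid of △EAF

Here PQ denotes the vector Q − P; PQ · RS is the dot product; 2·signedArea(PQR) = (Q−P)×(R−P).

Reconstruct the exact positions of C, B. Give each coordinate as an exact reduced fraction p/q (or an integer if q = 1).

1. C_x = 10  [line -4·x + 3·y + 40 = 0 ∩ |CG|² = 145]
2. C_y = 0  [line -4·x + 3·y + 40 = 0 ∩ |CG|² = 145]
   → C = (10, 0)
3. B_x = 95/9  [2·signedArea(CEB) = -5 ∩ B divides GD with GB:BD = 1/3:2/3]
4. B_y = -20/3  [2·signedArea(CEB) = -5 ∩ B divides GD with GB:BD = 1/3:2/3]
   → B = (95/9, -20/3)

B = (95/9, -20/3)
C = (10, 0)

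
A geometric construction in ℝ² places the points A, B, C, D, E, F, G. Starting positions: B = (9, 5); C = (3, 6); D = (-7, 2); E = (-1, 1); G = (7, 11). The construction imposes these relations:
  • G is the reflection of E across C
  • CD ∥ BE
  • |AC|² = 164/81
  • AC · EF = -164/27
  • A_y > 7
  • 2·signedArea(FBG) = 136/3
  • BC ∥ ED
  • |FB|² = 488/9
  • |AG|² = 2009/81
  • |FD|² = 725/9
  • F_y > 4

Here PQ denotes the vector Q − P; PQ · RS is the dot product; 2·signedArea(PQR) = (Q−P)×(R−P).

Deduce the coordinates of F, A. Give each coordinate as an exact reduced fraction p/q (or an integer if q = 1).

A = (35/9, 64/9)
F = (5/3, 13/3)

1. F_x = 5/3  [line -6·x + -2·y + 56/3 = 0 ∩ |FB|² = 488/9]
2. F_y = 13/3  [line -6·x + -2·y + 56/3 = 0 ∩ |FB|² = 488/9]
   → F = (5/3, 13/3)
3. A_x = 35/9  [line -8/3·x + -10/3·y + 920/27 = 0 ∩ |AC|² = 164/81]
4. A_y = 64/9  [line -8/3·x + -10/3·y + 920/27 = 0 ∩ |AC|² = 164/81]
   → A = (35/9, 64/9)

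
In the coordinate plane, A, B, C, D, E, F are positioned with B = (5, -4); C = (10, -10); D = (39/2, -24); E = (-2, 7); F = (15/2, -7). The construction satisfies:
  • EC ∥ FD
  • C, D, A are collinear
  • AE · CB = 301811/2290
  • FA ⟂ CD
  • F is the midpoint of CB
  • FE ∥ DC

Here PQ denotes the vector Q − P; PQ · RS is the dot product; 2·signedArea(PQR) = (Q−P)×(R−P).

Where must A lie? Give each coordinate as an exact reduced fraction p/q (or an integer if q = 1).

1. A_x = 17903/2290  [C, D, A are collinear ∩ FA ⟂ CD]
2. A_y = -7768/1145  [C, D, A are collinear ∩ FA ⟂ CD]
   → A = (17903/2290, -7768/1145)

A = (17903/2290, -7768/1145)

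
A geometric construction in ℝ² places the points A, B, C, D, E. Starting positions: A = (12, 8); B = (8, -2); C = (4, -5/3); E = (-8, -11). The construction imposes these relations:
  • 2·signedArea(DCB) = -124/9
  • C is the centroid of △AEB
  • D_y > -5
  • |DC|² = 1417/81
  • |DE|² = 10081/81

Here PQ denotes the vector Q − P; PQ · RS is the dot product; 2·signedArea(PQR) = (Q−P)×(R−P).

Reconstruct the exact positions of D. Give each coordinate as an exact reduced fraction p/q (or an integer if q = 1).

D = (4/3, -44/9)

1. D_x = 4/3  [line 1/3·x + 4·y + 172/9 = 0 ∩ |DC|² = 1417/81]
2. D_y = -44/9  [line 1/3·x + 4·y + 172/9 = 0 ∩ |DC|² = 1417/81]
   → D = (4/3, -44/9)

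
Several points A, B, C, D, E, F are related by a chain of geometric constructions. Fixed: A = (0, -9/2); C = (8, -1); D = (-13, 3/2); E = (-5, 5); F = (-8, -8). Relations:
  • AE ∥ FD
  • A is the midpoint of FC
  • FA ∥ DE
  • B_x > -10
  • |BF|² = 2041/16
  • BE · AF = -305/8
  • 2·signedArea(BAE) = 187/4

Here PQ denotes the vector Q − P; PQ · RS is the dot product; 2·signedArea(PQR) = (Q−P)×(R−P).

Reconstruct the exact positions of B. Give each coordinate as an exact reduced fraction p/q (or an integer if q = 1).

B = (-9, 13/4)

1. B_x = -9  [BE · AF = -305/8 ∩ 2·signedArea(BAE) = 187/4]
2. B_y = 13/4  [BE · AF = -305/8 ∩ 2·signedArea(BAE) = 187/4]
   → B = (-9, 13/4)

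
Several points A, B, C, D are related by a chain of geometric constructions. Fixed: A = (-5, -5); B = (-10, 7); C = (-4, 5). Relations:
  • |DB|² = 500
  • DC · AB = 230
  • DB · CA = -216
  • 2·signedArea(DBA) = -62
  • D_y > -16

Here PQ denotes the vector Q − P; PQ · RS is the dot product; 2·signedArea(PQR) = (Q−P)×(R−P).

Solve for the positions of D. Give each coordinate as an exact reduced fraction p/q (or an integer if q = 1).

D = (-6, -15)

1. D_x = -6  [DB · CA = -216 ∩ 2·signedArea(DBA) = -62]
2. D_y = -15  [DB · CA = -216 ∩ 2·signedArea(DBA) = -62]
   → D = (-6, -15)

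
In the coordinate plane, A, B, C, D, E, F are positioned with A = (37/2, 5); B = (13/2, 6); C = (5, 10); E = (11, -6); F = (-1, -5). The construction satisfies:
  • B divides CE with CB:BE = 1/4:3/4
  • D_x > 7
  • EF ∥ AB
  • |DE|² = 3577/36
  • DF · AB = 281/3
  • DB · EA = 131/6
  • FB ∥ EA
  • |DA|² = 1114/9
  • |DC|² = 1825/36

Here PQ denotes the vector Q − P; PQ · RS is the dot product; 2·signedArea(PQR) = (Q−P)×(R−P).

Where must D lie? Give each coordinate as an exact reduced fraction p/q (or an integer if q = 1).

D = (15/2, 10/3)

1. D_x = 15/2  [DB · EA = 131/6 ∩ DF · AB = 281/3]
2. D_y = 10/3  [DB · EA = 131/6 ∩ DF · AB = 281/3]
   → D = (15/2, 10/3)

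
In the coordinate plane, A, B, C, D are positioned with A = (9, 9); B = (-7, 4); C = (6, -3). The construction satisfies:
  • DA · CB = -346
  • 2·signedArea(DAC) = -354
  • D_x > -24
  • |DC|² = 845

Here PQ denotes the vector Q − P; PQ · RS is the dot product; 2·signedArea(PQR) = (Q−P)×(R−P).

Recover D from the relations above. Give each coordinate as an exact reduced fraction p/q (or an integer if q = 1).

D = (-23, -1)

1. D_x = -23  [2·signedArea(DAC) = -354 ∩ DA · CB = -346]
2. D_y = -1  [2·signedArea(DAC) = -354 ∩ DA · CB = -346]
   → D = (-23, -1)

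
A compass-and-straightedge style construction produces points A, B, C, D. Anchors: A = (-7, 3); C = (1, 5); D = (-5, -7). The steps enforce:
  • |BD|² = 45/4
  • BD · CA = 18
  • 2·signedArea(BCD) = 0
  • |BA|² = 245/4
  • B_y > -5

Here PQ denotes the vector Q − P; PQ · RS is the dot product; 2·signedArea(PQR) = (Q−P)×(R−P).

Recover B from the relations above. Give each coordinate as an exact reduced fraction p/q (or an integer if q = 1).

1. B_x = -7/2  [2·signedArea(BCD) = 0 ∩ BD · CA = 18]
2. B_y = -4  [2·signedArea(BCD) = 0 ∩ BD · CA = 18]
   → B = (-7/2, -4)

B = (-7/2, -4)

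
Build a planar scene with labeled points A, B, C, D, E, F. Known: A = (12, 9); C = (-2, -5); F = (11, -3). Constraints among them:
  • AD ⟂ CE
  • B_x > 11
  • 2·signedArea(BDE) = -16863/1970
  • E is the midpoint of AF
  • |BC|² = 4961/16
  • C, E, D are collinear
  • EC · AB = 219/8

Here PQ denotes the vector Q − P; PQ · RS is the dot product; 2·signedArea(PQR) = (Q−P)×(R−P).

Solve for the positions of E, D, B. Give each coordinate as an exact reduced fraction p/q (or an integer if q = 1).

B = (47/4, 6)
D = (14284/985, 4707/985)
E = (23/2, 3)

1. E_x = 23/2  [E is the midpoint of AF]
2. E_y = 3  [E is the midpoint of AF]
   → E = (23/2, 3)
3. D_x = 14284/985  [C, E, D are collinear ∩ AD ⟂ CE]
4. D_y = 4707/985  [C, E, D are collinear ∩ AD ⟂ CE]
   → D = (14284/985, 4707/985)
5. B_x = 47/4  [2·signedArea(BDE) = -16863/1970 ∩ EC · AB = 219/8]
6. B_y = 6  [2·signedArea(BDE) = -16863/1970 ∩ EC · AB = 219/8]
   → B = (47/4, 6)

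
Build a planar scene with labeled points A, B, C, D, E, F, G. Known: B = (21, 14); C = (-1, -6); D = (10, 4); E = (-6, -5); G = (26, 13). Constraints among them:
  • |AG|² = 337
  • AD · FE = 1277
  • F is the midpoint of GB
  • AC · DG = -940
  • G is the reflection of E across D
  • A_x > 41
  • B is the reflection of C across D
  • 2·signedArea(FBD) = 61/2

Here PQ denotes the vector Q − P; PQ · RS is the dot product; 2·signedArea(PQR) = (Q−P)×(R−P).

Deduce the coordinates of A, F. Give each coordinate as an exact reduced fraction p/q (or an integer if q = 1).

1. A_x = 42  [line -16·x + -9·y + 870 = 0 ∩ |AG|² = 337]
2. A_y = 22  [line -16·x + -9·y + 870 = 0 ∩ |AG|² = 337]
   → A = (42, 22)
3. F_x = 47/2  [AD · FE = 1277 ∩ F is the midpoint of GB]
4. F_y = 27/2  [AD · FE = 1277 ∩ F is the midpoint of GB]
   → F = (47/2, 27/2)

A = (42, 22)
F = (47/2, 27/2)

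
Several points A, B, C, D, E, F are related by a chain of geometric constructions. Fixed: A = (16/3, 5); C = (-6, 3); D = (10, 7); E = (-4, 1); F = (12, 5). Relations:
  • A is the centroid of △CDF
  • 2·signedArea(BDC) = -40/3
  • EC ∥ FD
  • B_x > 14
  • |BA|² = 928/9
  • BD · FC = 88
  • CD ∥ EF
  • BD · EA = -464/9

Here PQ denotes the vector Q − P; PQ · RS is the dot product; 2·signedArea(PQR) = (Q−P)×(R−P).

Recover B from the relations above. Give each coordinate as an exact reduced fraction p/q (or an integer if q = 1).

B = (44/3, 9)

1. B_x = 44/3  [BD · EA = -464/9 ∩ 2·signedArea(BDC) = -40/3]
2. B_y = 9  [BD · EA = -464/9 ∩ 2·signedArea(BDC) = -40/3]
   → B = (44/3, 9)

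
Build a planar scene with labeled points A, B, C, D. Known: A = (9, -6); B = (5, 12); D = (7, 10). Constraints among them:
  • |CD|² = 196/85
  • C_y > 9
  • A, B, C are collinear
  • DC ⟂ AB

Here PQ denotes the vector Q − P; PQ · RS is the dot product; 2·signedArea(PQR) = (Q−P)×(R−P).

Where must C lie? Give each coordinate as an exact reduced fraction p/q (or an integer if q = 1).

C = (469/85, 822/85)

1. C_x = 469/85  [A, B, C are collinear ∩ DC ⟂ AB]
2. C_y = 822/85  [A, B, C are collinear ∩ DC ⟂ AB]
   → C = (469/85, 822/85)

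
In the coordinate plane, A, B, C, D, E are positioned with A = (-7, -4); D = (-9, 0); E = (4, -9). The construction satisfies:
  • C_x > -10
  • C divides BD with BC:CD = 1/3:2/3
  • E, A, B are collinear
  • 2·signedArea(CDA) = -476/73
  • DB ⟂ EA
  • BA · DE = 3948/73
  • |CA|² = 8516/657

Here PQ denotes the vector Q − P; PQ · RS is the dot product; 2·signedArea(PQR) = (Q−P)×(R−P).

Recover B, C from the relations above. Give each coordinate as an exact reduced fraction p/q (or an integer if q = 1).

B = (-742/73, -187/73)
C = (-2141/219, -374/219)

1. B_x = -742/73  [E, A, B are collinear ∩ DB ⟂ EA]
2. B_y = -187/73  [E, A, B are collinear ∩ DB ⟂ EA]
   → B = (-742/73, -187/73)
3. C_x = -2141/219  [C divides BD with BC:CD = 1/3:2/3]
4. C_y = -374/219  [C divides BD with BC:CD = 1/3:2/3]
   → C = (-2141/219, -374/219)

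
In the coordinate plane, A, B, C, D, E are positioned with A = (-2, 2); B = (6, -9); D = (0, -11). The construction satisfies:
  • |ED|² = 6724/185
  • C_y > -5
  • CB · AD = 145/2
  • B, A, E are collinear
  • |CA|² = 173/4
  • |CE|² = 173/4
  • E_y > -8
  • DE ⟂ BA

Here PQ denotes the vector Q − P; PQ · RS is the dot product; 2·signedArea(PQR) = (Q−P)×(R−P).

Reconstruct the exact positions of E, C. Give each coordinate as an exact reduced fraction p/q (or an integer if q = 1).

C = (-1, -9/2)
E = (902/185, -1379/185)

1. E_x = 902/185  [B, A, E are collinear ∩ DE ⟂ BA]
2. E_y = -1379/185  [B, A, E are collinear ∩ DE ⟂ BA]
   → E = (902/185, -1379/185)
3. C_x = -1  [line -2·x + 13·y + 113/2 = 0 ∩ |CA|² = 173/4]
4. C_y = -9/2  [line -2·x + 13·y + 113/2 = 0 ∩ |CA|² = 173/4]
   → C = (-1, -9/2)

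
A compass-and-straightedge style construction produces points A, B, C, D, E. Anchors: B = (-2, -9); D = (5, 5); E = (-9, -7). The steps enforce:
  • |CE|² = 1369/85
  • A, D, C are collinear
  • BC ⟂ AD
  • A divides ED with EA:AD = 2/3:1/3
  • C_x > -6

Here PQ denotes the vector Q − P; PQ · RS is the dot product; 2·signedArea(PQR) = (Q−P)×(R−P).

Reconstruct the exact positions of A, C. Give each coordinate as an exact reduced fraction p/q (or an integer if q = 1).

A = (1/3, 1)
C = (-506/85, -373/85)

1. A_x = 1/3  [A divides ED with EA:AD = 2/3:1/3]
2. A_y = 1  [A divides ED with EA:AD = 2/3:1/3]
   → A = (1/3, 1)
3. C_x = -506/85  [A, D, C are collinear ∩ BC ⟂ AD]
4. C_y = -373/85  [A, D, C are collinear ∩ BC ⟂ AD]
   → C = (-506/85, -373/85)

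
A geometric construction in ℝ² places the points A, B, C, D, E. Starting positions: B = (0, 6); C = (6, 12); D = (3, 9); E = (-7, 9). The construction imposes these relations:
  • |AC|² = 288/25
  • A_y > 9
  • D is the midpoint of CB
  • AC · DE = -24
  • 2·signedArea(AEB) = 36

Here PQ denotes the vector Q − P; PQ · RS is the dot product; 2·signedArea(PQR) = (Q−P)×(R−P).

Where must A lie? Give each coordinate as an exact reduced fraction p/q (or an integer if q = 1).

1. A_x = 18/5  [2·signedArea(AEB) = 36 ∩ AC · DE = -24]
2. A_y = 48/5  [2·signedArea(AEB) = 36 ∩ AC · DE = -24]
   → A = (18/5, 48/5)

A = (18/5, 48/5)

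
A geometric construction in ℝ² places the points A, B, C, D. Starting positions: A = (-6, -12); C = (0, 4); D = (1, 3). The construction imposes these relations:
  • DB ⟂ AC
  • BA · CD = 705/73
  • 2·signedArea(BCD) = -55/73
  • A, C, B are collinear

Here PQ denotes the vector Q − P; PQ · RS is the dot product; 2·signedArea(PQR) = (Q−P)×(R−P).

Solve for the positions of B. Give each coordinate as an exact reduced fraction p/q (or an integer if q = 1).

1. B_x = -15/73  [A, C, B are collinear ∩ DB ⟂ AC]
2. B_y = 252/73  [A, C, B are collinear ∩ DB ⟂ AC]
   → B = (-15/73, 252/73)

B = (-15/73, 252/73)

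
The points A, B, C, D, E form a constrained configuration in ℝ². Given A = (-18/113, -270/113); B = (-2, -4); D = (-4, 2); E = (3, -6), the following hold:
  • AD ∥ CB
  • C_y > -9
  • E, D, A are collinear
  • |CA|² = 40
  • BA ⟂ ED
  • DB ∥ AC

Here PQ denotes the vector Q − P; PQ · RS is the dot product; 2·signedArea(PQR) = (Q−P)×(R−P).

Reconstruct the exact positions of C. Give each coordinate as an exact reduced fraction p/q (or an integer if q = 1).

1. C_x = 208/113  [AD ∥ CB ∩ DB ∥ AC]
2. C_y = -948/113  [AD ∥ CB ∩ DB ∥ AC]
   → C = (208/113, -948/113)

C = (208/113, -948/113)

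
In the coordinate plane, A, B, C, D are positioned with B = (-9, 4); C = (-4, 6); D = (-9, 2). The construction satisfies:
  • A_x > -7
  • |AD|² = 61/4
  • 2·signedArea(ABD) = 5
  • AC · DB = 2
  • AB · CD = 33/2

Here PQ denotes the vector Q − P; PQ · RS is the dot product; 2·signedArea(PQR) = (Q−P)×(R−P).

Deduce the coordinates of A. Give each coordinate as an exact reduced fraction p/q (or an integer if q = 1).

1. A_x = -13/2  [AB · CD = 33/2 ∩ AC · DB = 2]
2. A_y = 5  [AB · CD = 33/2 ∩ AC · DB = 2]
   → A = (-13/2, 5)

A = (-13/2, 5)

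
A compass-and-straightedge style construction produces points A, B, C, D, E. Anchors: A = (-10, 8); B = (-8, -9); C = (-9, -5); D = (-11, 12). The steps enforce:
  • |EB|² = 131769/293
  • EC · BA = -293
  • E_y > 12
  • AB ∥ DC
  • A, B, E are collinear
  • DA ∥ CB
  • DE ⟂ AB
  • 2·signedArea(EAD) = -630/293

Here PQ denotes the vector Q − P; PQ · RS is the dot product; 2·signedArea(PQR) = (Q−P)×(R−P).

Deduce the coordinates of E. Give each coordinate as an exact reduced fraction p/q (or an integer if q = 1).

1. E_x = -3070/293  [A, B, E are collinear ∩ DE ⟂ AB]
2. E_y = 3534/293  [A, B, E are collinear ∩ DE ⟂ AB]
   → E = (-3070/293, 3534/293)

E = (-3070/293, 3534/293)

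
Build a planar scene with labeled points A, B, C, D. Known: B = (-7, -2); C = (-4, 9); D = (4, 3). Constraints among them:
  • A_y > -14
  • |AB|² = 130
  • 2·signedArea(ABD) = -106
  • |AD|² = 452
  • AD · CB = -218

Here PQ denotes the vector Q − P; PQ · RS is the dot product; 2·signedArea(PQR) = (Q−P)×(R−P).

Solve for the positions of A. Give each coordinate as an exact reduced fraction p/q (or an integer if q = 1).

A = (-10, -13)

1. A_x = -10  [2·signedArea(ABD) = -106 ∩ AD · CB = -218]
2. A_y = -13  [2·signedArea(ABD) = -106 ∩ AD · CB = -218]
   → A = (-10, -13)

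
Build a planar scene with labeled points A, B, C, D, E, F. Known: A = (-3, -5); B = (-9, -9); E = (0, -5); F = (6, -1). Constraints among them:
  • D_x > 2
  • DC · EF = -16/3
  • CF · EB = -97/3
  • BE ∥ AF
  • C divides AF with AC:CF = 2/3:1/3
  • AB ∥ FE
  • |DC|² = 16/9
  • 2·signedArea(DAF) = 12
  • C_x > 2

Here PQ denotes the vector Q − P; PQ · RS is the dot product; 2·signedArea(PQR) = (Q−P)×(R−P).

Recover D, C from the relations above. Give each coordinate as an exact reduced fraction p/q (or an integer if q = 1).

C = (3, -7/3)
D = (3, -1)

1. C_x = 3  [C divides AF with AC:CF = 2/3:1/3]
2. C_y = -7/3  [C divides AF with AC:CF = 2/3:1/3]
   → C = (3, -7/3)
3. D_x = 3  [DC · EF = -16/3 ∩ 2·signedArea(DAF) = 12]
4. D_y = -1  [DC · EF = -16/3 ∩ 2·signedArea(DAF) = 12]
   → D = (3, -1)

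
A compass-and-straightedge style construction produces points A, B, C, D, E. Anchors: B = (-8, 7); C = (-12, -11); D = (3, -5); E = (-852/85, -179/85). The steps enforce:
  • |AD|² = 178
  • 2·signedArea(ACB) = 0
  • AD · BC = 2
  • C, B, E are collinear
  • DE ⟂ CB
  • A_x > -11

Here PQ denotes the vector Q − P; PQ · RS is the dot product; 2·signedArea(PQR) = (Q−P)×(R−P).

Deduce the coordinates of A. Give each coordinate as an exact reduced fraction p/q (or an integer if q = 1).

A = (-10, -2)

1. A_x = -10  [2·signedArea(ACB) = 0 ∩ AD · BC = 2]
2. A_y = -2  [2·signedArea(ACB) = 0 ∩ AD · BC = 2]
   → A = (-10, -2)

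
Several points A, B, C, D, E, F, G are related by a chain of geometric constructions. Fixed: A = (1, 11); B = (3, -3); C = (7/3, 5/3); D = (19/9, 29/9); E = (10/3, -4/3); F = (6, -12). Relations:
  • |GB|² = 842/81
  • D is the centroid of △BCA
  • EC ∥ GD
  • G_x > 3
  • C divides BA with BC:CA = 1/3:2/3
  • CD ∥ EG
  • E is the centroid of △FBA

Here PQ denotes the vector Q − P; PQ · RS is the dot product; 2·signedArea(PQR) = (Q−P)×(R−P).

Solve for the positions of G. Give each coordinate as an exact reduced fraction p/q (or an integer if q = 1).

G = (28/9, 2/9)

1. G_x = 28/9  [EC ∥ GD ∩ CD ∥ EG]
2. G_y = 2/9  [EC ∥ GD ∩ CD ∥ EG]
   → G = (28/9, 2/9)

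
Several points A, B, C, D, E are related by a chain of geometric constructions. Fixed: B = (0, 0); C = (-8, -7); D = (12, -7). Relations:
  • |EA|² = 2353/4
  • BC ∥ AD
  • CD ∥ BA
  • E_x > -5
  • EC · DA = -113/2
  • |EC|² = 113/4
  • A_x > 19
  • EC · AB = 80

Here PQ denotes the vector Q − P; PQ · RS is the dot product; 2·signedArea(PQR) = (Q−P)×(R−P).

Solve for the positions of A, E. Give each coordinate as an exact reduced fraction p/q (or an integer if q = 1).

A = (20, 0)
E = (-4, -7/2)

1. A_x = 20  [BC ∥ AD ∩ CD ∥ BA]
2. A_y = 0  [BC ∥ AD ∩ CD ∥ BA]
   → A = (20, 0)
3. E_x = -4  [EC · AB = 80 ∩ EC · DA = -113/2]
4. E_y = -7/2  [EC · AB = 80 ∩ EC · DA = -113/2]
   → E = (-4, -7/2)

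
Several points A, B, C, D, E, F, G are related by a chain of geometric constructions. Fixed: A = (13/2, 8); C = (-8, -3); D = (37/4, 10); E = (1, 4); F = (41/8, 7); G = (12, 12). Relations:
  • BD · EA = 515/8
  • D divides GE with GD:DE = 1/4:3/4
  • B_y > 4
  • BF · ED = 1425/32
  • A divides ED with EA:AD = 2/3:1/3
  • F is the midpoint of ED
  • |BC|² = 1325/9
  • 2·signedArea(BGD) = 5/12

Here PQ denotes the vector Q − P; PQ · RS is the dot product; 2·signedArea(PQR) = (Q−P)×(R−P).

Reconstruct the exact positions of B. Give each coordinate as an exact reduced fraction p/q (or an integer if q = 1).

B = (5/3, 13/3)

1. B_x = 5/3  [2·signedArea(BGD) = 5/12 ∩ BD · EA = 515/8]
2. B_y = 13/3  [2·signedArea(BGD) = 5/12 ∩ BD · EA = 515/8]
   → B = (5/3, 13/3)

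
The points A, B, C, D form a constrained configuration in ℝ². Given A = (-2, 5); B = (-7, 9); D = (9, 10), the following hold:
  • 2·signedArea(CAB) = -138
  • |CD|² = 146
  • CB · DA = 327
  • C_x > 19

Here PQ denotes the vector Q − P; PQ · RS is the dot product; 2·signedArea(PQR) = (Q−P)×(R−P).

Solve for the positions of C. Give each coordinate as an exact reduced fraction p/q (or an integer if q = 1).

1. C_x = 20  [CB · DA = 327 ∩ 2·signedArea(CAB) = -138]
2. C_y = 15  [CB · DA = 327 ∩ 2·signedArea(CAB) = -138]
   → C = (20, 15)

C = (20, 15)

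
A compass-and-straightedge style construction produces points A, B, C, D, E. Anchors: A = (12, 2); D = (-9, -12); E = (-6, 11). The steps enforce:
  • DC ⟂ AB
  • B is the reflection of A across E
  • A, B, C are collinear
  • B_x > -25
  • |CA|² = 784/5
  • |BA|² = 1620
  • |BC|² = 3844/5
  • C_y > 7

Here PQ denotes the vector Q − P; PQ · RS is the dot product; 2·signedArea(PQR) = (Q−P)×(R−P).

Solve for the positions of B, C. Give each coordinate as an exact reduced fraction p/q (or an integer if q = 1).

B = (-24, 20)
C = (4/5, 38/5)

1. B_x = -24  [B is the reflection of A across E]
2. B_y = 20  [B is the reflection of A across E]
   → B = (-24, 20)
3. C_x = 4/5  [A, B, C are collinear ∩ DC ⟂ AB]
4. C_y = 38/5  [A, B, C are collinear ∩ DC ⟂ AB]
   → C = (4/5, 38/5)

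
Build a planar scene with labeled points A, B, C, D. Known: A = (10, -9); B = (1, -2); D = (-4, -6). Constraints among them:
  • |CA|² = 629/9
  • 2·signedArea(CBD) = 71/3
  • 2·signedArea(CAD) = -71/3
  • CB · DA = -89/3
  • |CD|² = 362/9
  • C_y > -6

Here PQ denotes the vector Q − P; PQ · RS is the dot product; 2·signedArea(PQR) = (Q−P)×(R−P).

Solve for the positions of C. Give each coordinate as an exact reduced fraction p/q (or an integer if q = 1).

1. C_x = 7/3  [2·signedArea(CAD) = -71/3 ∩ CB · DA = -89/3]
2. C_y = -17/3  [2·signedArea(CAD) = -71/3 ∩ CB · DA = -89/3]
   → C = (7/3, -17/3)

C = (7/3, -17/3)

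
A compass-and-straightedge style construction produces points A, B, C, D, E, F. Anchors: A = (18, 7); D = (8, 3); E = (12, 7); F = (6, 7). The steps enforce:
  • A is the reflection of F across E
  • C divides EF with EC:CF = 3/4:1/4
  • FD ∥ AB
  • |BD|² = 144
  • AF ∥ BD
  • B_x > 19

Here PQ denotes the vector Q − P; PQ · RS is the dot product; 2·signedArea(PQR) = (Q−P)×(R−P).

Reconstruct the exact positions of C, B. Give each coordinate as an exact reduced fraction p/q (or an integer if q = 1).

B = (20, 3)
C = (15/2, 7)

1. C_x = 15/2  [C divides EF with EC:CF = 3/4:1/4]
2. C_y = 7  [C divides EF with EC:CF = 3/4:1/4]
   → C = (15/2, 7)
3. B_x = 20  [AF ∥ BD ∩ FD ∥ AB]
4. B_y = 3  [AF ∥ BD ∩ FD ∥ AB]
   → B = (20, 3)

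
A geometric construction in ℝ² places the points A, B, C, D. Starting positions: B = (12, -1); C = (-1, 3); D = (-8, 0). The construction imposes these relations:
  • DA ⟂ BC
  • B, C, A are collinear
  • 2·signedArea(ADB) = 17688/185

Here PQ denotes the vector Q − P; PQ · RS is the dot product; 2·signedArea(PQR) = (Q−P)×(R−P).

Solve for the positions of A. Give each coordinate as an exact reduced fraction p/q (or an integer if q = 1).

A = (-1212/185, 871/185)

1. A_x = -1212/185  [B, C, A are collinear ∩ DA ⟂ BC]
2. A_y = 871/185  [B, C, A are collinear ∩ DA ⟂ BC]
   → A = (-1212/185, 871/185)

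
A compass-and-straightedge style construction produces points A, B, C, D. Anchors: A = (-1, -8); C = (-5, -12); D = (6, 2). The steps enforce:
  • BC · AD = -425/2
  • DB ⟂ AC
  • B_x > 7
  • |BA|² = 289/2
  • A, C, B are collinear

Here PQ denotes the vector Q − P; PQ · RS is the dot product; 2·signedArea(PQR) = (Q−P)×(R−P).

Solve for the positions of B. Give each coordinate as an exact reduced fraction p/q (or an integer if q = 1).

B = (15/2, 1/2)

1. B_x = 15/2  [A, C, B are collinear ∩ DB ⟂ AC]
2. B_y = 1/2  [A, C, B are collinear ∩ DB ⟂ AC]
   → B = (15/2, 1/2)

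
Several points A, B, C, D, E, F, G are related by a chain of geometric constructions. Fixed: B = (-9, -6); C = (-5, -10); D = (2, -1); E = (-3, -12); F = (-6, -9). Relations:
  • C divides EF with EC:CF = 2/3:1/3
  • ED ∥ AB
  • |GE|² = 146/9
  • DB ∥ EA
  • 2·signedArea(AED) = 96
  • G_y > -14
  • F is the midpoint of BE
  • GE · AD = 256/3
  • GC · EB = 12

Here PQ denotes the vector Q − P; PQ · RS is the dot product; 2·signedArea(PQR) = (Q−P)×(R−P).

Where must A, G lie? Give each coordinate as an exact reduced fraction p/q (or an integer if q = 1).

1. A_x = -14  [ED ∥ AB ∩ DB ∥ EA]
2. A_y = -17  [ED ∥ AB ∩ DB ∥ EA]
   → A = (-14, -17)
3. G_x = -20/3  [GE · AD = 256/3 ∩ GC · EB = 12]
4. G_y = -41/3  [GE · AD = 256/3 ∩ GC · EB = 12]
   → G = (-20/3, -41/3)

A = (-14, -17)
G = (-20/3, -41/3)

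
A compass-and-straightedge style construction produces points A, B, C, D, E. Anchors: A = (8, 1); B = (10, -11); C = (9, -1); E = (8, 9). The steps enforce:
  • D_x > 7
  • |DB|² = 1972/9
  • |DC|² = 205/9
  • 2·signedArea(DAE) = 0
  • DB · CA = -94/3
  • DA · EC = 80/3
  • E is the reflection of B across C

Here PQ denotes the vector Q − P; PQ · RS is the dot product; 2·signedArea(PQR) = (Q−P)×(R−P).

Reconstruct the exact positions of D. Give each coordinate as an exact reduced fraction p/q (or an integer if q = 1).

1. D_x = 8  [2·signedArea(DAE) = 0 ∩ DA · EC = 80/3]
2. D_y = 11/3  [2·signedArea(DAE) = 0 ∩ DA · EC = 80/3]
   → D = (8, 11/3)

D = (8, 11/3)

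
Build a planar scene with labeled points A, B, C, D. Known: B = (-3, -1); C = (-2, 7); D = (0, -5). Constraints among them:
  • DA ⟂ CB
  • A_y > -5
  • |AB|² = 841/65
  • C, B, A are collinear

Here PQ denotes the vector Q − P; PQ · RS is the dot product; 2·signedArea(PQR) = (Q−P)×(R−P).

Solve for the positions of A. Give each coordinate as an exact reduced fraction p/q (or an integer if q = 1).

1. A_x = -224/65  [C, B, A are collinear ∩ DA ⟂ CB]
2. A_y = -297/65  [C, B, A are collinear ∩ DA ⟂ CB]
   → A = (-224/65, -297/65)

A = (-224/65, -297/65)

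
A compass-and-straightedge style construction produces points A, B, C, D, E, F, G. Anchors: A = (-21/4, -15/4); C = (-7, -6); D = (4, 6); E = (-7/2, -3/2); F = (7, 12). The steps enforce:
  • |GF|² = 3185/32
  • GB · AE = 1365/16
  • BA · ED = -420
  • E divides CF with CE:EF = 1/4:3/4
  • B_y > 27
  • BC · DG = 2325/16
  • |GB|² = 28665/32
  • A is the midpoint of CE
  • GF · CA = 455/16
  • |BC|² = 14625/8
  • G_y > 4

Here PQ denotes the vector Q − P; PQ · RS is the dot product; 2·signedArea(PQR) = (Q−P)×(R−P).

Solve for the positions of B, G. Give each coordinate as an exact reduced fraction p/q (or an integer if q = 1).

B = (77/4, 111/4)
G = (7/8, 33/8)

1. B_x = 77/4  [line -15/2·x + -15/2·y + 705/2 = 0 ∩ |BC|² = 14625/8]
2. B_y = 111/4  [line -15/2·x + -15/2·y + 705/2 = 0 ∩ |BC|² = 14625/8]
   → B = (77/4, 111/4)
3. G_x = 7/8  [line -7/4·x + -9/4·y + 173/16 = 0 ∩ |GB|² = 28665/32]
4. G_y = 33/8  [line -7/4·x + -9/4·y + 173/16 = 0 ∩ |GB|² = 28665/32]
   → G = (7/8, 33/8)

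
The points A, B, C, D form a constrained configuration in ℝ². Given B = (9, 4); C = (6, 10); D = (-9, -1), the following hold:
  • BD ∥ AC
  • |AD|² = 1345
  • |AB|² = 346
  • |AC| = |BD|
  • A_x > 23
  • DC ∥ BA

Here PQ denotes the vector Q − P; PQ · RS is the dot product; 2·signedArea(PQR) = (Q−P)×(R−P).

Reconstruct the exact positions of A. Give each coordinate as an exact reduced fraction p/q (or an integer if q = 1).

A = (24, 15)

1. A_x = 24  [BD ∥ AC ∩ DC ∥ BA]
2. A_y = 15  [BD ∥ AC ∩ DC ∥ BA]
   → A = (24, 15)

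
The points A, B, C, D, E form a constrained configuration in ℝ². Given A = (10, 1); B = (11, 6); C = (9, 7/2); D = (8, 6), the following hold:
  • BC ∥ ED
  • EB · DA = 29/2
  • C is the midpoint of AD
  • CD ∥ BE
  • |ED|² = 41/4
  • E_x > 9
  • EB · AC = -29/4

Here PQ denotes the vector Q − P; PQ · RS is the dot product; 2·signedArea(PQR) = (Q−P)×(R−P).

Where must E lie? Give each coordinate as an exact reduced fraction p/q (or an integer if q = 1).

1. E_x = 10  [BC ∥ ED ∩ CD ∥ BE]
2. E_y = 17/2  [BC ∥ ED ∩ CD ∥ BE]
   → E = (10, 17/2)

E = (10, 17/2)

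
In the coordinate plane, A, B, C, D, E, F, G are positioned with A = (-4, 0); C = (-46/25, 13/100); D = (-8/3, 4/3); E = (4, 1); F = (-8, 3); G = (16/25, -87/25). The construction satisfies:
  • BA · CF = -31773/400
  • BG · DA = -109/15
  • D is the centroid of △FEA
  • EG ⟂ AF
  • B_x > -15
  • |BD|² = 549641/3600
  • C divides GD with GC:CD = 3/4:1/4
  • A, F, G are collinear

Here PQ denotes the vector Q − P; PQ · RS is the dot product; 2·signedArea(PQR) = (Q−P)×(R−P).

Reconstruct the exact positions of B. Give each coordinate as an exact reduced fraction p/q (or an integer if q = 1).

1. B_x = -354/25  [BA · CF = -31773/400 ∩ BG · DA = -109/15]
2. B_y = 587/100  [BA · CF = -31773/400 ∩ BG · DA = -109/15]
   → B = (-354/25, 587/100)

B = (-354/25, 587/100)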